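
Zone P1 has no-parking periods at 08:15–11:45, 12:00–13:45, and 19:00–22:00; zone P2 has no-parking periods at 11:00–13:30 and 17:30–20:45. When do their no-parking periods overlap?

11:00–11:45, 12:00–13:30, 19:00–20:45

08:15–11:45 overlaps B on 11:00–11:45.
12:00–13:45 overlaps B on 12:00–13:30.
19:00–22:00 overlaps B on 19:00–20:45.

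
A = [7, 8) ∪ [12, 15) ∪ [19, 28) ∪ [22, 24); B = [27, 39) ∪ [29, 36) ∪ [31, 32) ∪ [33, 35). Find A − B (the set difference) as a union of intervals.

First set merges to [7, 8), [12, 15), [19, 28).
Second set merges to [27, 39).
[7, 8) is untouched.
[12, 15) is untouched.
[19, 28) with B removed leaves [19, 27).

[7, 8) ∪ [12, 15) ∪ [19, 27)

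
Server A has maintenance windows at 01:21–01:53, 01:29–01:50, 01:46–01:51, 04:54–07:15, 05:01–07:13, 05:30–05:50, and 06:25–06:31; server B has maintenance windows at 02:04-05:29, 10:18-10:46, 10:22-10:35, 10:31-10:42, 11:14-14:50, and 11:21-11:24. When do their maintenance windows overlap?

04:54-05:29

Merge the first list: 01:21-01:53, 04:54-07:15.
Merge the second list: 02:04-05:29, 10:18-10:46, 11:14-14:50.
01:21-01:53 falls entirely outside B.
04:54-07:15 overlaps B on 04:54-05:29.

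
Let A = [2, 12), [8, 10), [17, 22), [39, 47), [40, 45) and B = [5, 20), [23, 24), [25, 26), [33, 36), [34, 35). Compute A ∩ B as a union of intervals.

[5, 12) ∪ [17, 20)

Merge the first list: [2, 12), [17, 22), [39, 47).
Merge the second list: [5, 20), [23, 24), [25, 26), [33, 36).
[2, 12) overlaps B on [5, 12).
[17, 22) overlaps B on [17, 20).
[39, 47) falls entirely outside B.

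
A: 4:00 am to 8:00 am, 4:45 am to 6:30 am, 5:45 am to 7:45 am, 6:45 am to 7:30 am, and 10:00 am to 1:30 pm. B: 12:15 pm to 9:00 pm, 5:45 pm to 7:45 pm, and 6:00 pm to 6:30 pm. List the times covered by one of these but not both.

First set merges to 4:00 am–8:00 am, 10:00 am–1:30 pm.
Second set merges to 12:15 pm–9:00 pm.
Only in the first: 4:00 am–8:00 am, 10:00 am–12:15 pm.
Only in the second: 1:30 pm–9:00 pm.
Together these are the periods covered by exactly one.

4:00 am–8:00 am, 10:00 am–12:15 pm, 1:30 pm–9:00 pm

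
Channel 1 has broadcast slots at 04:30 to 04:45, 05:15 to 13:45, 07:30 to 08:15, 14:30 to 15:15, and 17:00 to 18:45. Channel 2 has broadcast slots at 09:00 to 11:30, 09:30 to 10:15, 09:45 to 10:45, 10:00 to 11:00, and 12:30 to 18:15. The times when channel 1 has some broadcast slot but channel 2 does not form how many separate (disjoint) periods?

First set merges to 04:30-04:45, 05:15-13:45, 14:30-15:15, 17:00-18:45.
Second set merges to 09:00-11:30, 12:30-18:15.
A \ B = 04:30-04:45, 05:15-09:00, 11:30-12:30, 18:15-18:45.
That is 4 disjoint pieces.

4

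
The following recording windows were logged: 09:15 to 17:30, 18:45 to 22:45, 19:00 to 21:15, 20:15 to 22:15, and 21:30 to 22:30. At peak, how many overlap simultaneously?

3

Sweep endpoints in order; track running count of active intervals.
Peak of 3 reached at 20:15.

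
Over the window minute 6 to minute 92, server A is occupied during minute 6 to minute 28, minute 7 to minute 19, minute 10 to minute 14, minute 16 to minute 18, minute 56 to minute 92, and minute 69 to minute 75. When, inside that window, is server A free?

After merging, the occupied span is minute 6 to minute 28, minute 56 to minute 92.
Gaps within minute 6 to minute 92: minute 28 to minute 56.

minute 28 to minute 56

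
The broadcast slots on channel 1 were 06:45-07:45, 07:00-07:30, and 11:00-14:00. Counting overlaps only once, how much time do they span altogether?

Merged: 06:45–07:45, 11:00–14:00.
Lengths: 1 h + 3 h = 4 h.

4 h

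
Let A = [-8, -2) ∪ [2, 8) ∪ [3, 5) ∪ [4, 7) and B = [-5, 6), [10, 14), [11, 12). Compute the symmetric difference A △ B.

Merge the first list: [-8, -2), [2, 8).
Merge the second list: [-5, 6), [10, 14).
A but not B: [-8, -5), [6, 8).
B but not A: [-2, 2), [10, 14).
Combining gives A △ B.

[-8, -5) ∪ [-2, 2) ∪ [6, 8) ∪ [10, 14)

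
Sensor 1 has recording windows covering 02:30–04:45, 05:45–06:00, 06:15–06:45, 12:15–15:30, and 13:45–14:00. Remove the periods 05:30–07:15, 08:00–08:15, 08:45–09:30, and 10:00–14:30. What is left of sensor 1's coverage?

02:30–04:45, 14:30–15:30

Merge the first list: 02:30–04:45, 05:45–06:00, 06:15–06:45, 12:15–15:30.
02:30–04:45: no B overlap → unchanged.
05:45–06:00: fully covered by B → removed.
06:15–06:45: fully covered by B → removed.
12:15–15:30 minus B → 14:30–15:30.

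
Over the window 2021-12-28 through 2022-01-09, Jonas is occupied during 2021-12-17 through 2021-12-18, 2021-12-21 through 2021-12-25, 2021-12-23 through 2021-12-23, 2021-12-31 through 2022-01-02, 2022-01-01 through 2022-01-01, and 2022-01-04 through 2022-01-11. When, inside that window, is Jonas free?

2021-12-28 through 2021-12-30, 2022-01-03 through 2022-01-03

Covered (merged): 2021-12-17 through 2021-12-18, 2021-12-21 through 2021-12-25, 2021-12-31 through 2022-01-02, 2022-01-04 through 2022-01-11.
Complement within 2021-12-28 through 2022-01-09: 2021-12-28 through 2021-12-30, 2022-01-03 through 2022-01-03.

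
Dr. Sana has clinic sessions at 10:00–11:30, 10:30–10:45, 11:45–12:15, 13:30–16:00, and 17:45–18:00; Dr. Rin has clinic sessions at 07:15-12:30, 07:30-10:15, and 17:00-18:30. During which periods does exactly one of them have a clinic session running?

07:15–10:00, 11:30–11:45, 12:15–12:30, 13:30–16:00, 17:00–17:45, 18:00–18:30

A, merged: 10:00–11:30, 11:45–12:15, 13:30–16:00, 17:45–18:00.
B, merged: 07:15–12:30, 17:00–18:30.
Only in the first: 13:30–16:00.
Only in the second: 07:15–10:00, 11:30–11:45, 12:15–12:30, 17:00–17:45, 18:00–18:30.
Together these are the periods covered by exactly one.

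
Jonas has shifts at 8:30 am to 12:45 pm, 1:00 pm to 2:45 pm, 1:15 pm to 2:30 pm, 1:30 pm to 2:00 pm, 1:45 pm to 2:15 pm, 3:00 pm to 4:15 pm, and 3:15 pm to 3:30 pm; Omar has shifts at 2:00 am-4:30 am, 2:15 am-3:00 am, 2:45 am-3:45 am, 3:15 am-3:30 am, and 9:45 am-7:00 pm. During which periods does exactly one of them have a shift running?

First set merges to 8:30 am-12:45 pm, 1:00 pm-2:45 pm, 3:00 pm-4:15 pm.
Second set merges to 2:00 am-4:30 am, 9:45 am-7:00 pm.
Only in the first: 8:30 am-9:45 am.
Only in the second: 2:00 am-4:30 am, 12:45 pm-1:00 pm, 2:45 pm-3:00 pm, 4:15 pm-7:00 pm.
Together these are the periods covered by exactly one.

2:00 am-4:30 am, 8:30 am-9:45 am, 12:45 pm-1:00 pm, 2:45 pm-3:00 pm, 4:15 pm-7:00 pm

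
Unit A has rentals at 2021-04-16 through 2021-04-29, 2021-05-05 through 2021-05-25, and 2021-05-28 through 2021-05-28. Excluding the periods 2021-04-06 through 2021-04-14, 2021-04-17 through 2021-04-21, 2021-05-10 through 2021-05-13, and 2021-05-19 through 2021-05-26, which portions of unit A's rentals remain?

2021-04-16 through 2021-04-16, 2021-04-22 through 2021-04-29, 2021-05-05 through 2021-05-09, 2021-05-14 through 2021-05-18, 2021-05-28 through 2021-05-28

2021-04-16 through 2021-04-29 with B removed leaves 2021-04-16 through 2021-04-16, 2021-04-22 through 2021-04-29.
2021-05-05 through 2021-05-25 with B removed leaves 2021-05-05 through 2021-05-09, 2021-05-14 through 2021-05-18.
2021-05-28 through 2021-05-28 is untouched.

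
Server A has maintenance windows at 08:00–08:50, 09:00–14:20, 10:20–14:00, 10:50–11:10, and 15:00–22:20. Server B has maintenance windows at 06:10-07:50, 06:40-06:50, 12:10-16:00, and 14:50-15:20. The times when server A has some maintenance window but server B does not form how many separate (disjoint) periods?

A, merged: 08:00–08:50, 09:00–14:20, 15:00–22:20.
B, merged: 06:10–07:50, 12:10–16:00.
A \ B = 08:00–08:50, 09:00–12:10, 16:00–22:20.
That is 3 disjoint pieces.

3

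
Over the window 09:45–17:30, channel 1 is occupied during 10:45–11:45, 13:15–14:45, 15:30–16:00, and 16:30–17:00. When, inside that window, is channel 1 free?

After merging, the occupied span is 10:45–11:45, 13:15–14:45, 15:30–16:00, 16:30–17:00.
Gaps within 09:45–17:30: 09:45–10:45, 11:45–13:15, 14:45–15:30, 16:00–16:30, 17:00–17:30.

09:45–10:45, 11:45–13:15, 14:45–15:30, 16:00–16:30, 17:00–17:30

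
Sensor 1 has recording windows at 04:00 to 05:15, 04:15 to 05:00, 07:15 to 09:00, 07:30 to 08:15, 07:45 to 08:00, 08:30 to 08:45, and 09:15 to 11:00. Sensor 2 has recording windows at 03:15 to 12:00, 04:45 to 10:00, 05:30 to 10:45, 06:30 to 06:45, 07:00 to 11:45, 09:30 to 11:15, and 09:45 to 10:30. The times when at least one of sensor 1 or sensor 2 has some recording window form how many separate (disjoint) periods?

Merge the first list: 04:00–05:15, 07:15–09:00, 09:15–11:00.
Merge the second list: 03:15–12:00.
A ∪ B = 03:15–12:00.
That is 1 disjoint piece.

1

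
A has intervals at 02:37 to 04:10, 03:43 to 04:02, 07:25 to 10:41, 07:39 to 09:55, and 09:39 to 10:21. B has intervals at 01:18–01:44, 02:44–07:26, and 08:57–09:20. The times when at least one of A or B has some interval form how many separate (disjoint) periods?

2

A, merged: 02:37-04:10, 07:25-10:41.
A ∪ B = 01:18-01:44, 02:37-10:41.
That is 2 disjoint pieces.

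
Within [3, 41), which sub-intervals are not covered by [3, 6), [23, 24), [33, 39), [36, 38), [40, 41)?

After merging, the occupied span is [3, 6), [23, 24), [33, 39), [40, 41).
Complement within [3, 41): [6, 23), [24, 33), [39, 40).

[6, 23) ∪ [24, 33) ∪ [39, 40)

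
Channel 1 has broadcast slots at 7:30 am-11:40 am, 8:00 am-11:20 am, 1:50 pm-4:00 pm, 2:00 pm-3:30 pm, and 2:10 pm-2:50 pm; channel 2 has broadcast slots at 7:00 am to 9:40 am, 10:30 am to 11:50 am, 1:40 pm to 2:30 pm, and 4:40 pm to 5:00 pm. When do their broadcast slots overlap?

7:30 am–9:40 am, 10:30 am–11:40 am, 1:50 pm–2:30 pm

Merge the first list: 7:30 am–11:40 am, 1:50 pm–4:00 pm.
7:30 am–11:40 am overlaps B on 7:30 am–9:40 am, 10:30 am–11:40 am.
1:50 pm–4:00 pm overlaps B on 1:50 pm–2:30 pm.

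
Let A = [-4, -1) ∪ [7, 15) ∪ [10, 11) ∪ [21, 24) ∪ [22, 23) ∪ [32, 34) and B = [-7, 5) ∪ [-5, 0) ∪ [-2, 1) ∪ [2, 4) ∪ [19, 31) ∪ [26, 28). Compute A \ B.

[7, 15) ∪ [32, 34)

First set merges to [-4, -1), [7, 15), [21, 24), [32, 34).
Second set merges to [-7, 5), [19, 31).
[-4, -1) lies entirely inside B → drops out.
[7, 15) is untouched.
[21, 24) lies entirely inside B → drops out.
[32, 34) is untouched.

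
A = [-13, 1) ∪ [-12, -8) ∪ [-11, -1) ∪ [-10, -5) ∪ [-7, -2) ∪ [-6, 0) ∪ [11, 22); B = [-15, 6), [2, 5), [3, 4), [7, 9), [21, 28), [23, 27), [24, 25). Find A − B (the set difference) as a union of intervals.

Merge the first list: [-13, 1), [11, 22).
Merge the second list: [-15, 6), [7, 9), [21, 28).
[-13, 1): fully covered by B → removed.
[11, 22) minus B → [11, 21).

[11, 21)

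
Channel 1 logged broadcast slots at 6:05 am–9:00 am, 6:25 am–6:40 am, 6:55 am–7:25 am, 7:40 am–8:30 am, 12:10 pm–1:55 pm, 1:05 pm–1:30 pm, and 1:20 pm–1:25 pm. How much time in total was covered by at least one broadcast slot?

4 h 40 min

Merged: 6:05 am–9:00 am, 12:10 pm–1:55 pm.
Lengths: 2 h 55 min + 1 h 45 min = 4 h 40 min.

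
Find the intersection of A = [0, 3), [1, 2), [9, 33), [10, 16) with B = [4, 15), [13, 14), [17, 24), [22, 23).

[9, 15) ∪ [17, 24)

Merge the first list: [0, 3), [9, 33).
Merge the second list: [4, 15), [17, 24).
[0, 3) meets no B interval.
[9, 33) ∩ B → [9, 15), [17, 24).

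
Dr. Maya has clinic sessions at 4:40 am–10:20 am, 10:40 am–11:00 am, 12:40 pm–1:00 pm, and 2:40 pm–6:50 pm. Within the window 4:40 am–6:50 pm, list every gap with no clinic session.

Covered (merged): 4:40 am–10:20 am, 10:40 am–11:00 am, 12:40 pm–1:00 pm, 2:40 pm–6:50 pm.
Gaps within 4:40 am–6:50 pm: 10:20 am–10:40 am, 11:00 am–12:40 pm, 1:00 pm–2:40 pm.

10:20 am–10:40 am, 11:00 am–12:40 pm, 1:00 pm–2:40 pm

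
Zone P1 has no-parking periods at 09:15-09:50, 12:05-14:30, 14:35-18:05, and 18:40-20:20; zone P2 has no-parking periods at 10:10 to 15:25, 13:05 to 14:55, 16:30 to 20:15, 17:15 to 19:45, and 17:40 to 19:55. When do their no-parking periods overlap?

Second set merges to 10:10–15:25, 16:30–20:15.
09:15–09:50 meets no B interval.
12:05–14:30 ∩ B → 12:05–14:30.
14:35–18:05 ∩ B → 14:35–15:25, 16:30–18:05.
18:40–20:20 ∩ B → 18:40–20:15.

12:05–14:30, 14:35–15:25, 16:30–18:05, 18:40–20:15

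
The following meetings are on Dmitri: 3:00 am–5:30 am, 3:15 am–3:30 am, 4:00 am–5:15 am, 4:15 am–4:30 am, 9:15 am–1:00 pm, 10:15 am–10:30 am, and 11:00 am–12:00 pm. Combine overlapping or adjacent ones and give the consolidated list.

3:15 am–3:30 am overlaps/touches 3:00 am–5:30 am → extend to 3:00 am–5:30 am.
4:00 am–5:15 am overlaps/touches 3:00 am–5:30 am → extend to 3:00 am–5:30 am.
4:15 am–4:30 am overlaps/touches 3:00 am–5:30 am → extend to 3:00 am–5:30 am.
9:15 am–1:00 pm is disjoint → start new block.
10:15 am–10:30 am overlaps/touches 9:15 am–1:00 pm → extend to 9:15 am–1:00 pm.
11:00 am–12:00 pm overlaps/touches 9:15 am–1:00 pm → extend to 9:15 am–1:00 pm.

3:00 am–5:30 am, 9:15 am–1:00 pm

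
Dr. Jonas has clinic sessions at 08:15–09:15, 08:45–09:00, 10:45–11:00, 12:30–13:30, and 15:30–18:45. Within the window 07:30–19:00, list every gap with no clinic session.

The merged coverage is 08:15-09:15, 10:45-11:00, 12:30-13:30, 15:30-18:45.
Gaps within 07:30-19:00: 07:30-08:15, 09:15-10:45, 11:00-12:30, 13:30-15:30, 18:45-19:00.

07:30-08:15, 09:15-10:45, 11:00-12:30, 13:30-15:30, 18:45-19:00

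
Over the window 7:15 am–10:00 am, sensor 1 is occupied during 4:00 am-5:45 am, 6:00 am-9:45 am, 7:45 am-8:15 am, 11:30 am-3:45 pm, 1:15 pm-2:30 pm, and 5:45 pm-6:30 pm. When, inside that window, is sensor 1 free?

After merging, the occupied span is 4:00 am-5:45 am, 6:00 am-9:45 am, 11:30 am-3:45 pm, 5:45 pm-6:30 pm.
Gaps within 7:15 am-10:00 am: 9:45 am-10:00 am.

9:45 am-10:00 am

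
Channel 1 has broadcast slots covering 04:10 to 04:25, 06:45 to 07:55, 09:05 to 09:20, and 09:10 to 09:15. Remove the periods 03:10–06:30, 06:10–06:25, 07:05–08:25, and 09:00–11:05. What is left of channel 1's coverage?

06:45–07:05

A, merged: 04:10–04:25, 06:45–07:55, 09:05–09:20.
B, merged: 03:10–06:30, 07:05–08:25, 09:00–11:05.
04:10–04:25 lies entirely inside B → drops out.
06:45–07:55 with B removed leaves 06:45–07:05.
09:05–09:20 lies entirely inside B → drops out.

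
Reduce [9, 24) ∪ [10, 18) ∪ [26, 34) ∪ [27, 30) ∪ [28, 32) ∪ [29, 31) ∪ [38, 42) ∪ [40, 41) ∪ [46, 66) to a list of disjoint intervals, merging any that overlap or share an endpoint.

[9, 24) ∪ [26, 34) ∪ [38, 42) ∪ [46, 66)

[10, 18) overlaps/touches [9, 24) → extend to [9, 24).
[26, 34) is disjoint → start new block.
[27, 30) overlaps/touches [26, 34) → extend to [26, 34).
[28, 32) overlaps/touches [26, 34) → extend to [26, 34).
[29, 31) overlaps/touches [26, 34) → extend to [26, 34).
[38, 42) is disjoint → start new block.
[40, 41) overlaps/touches [38, 42) → extend to [38, 42).
[46, 66) is disjoint → start new block.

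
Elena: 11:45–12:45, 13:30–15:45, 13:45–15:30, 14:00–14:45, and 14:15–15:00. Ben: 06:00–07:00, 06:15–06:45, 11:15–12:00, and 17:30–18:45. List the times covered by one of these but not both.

06:00–07:00, 11:15–11:45, 12:00–12:45, 13:30–15:45, 17:30–18:45

A, merged: 11:45–12:45, 13:30–15:45.
B, merged: 06:00–07:00, 11:15–12:00, 17:30–18:45.
A \ B = 12:00–12:45, 13:30–15:45.
B \ A = 06:00–07:00, 11:15–11:45, 17:30–18:45.
Union of the two gives the symmetric difference.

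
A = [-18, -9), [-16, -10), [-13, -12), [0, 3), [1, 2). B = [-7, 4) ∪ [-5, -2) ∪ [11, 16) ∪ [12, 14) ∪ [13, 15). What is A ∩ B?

Merge the first list: [-18, -9), [0, 3).
Merge the second list: [-7, 4), [11, 16).
[-18, -9) falls entirely outside B.
[0, 3) overlaps B on [0, 3).

[0, 3)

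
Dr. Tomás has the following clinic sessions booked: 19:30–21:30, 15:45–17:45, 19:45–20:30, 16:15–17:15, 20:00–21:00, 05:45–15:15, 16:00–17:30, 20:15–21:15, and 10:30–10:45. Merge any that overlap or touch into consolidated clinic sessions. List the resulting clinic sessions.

Sort by start: 05:45-15:15, 10:30-10:45, 15:45-17:45, 16:00-17:30, 16:15-17:15, 19:30-21:30, 19:45-20:30, 20:00-21:00, 20:15-21:15.
10:30-10:45 overlaps/touches 05:45-15:15 → extend to 05:45-15:15.
15:45-17:45 is disjoint → start new block.
16:00-17:30 overlaps/touches 15:45-17:45 → extend to 15:45-17:45.
16:15-17:15 overlaps/touches 15:45-17:45 → extend to 15:45-17:45.
19:30-21:30 is disjoint → start new block.
19:45-20:30 overlaps/touches 19:30-21:30 → extend to 19:30-21:30.
20:00-21:00 overlaps/touches 19:30-21:30 → extend to 19:30-21:30.
20:15-21:15 overlaps/touches 19:30-21:30 → extend to 19:30-21:30.

05:45-15:15, 15:45-17:45, 19:30-21:30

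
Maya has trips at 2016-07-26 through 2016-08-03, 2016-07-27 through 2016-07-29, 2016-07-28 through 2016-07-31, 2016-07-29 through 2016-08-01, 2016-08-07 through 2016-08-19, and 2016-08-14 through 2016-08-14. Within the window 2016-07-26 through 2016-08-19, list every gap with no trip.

2016-08-04 through 2016-08-06

Covered (merged): 2016-07-26 through 2016-08-03, 2016-08-07 through 2016-08-19.
Complement within 2016-07-26 through 2016-08-19: 2016-08-04 through 2016-08-06.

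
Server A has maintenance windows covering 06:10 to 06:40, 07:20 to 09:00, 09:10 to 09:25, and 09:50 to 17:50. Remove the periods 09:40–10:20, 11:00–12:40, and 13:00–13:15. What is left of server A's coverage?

06:10–06:40: nothing removed.
07:20–09:00: nothing removed.
09:10–09:25: nothing removed.
09:50–17:50 \ B = 10:20–11:00, 12:40–13:00, 13:15–17:50.

06:10–06:40, 07:20–09:00, 09:10–09:25, 10:20–11:00, 12:40–13:00, 13:15–17:50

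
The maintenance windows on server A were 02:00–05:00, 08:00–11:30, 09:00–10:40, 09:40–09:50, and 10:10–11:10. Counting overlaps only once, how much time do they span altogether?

6 h 30 min

Merged: 02:00–05:00, 08:00–11:30.
Lengths: 3 h + 3 h 30 min = 6 h 30 min.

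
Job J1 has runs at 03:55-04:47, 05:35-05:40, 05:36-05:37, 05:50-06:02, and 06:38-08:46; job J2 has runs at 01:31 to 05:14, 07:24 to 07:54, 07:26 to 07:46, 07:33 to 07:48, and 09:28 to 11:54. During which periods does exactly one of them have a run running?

01:31–03:55, 04:47–05:14, 05:35–05:40, 05:50–06:02, 06:38–07:24, 07:54–08:46, 09:28–11:54

A, merged: 03:55–04:47, 05:35–05:40, 05:50–06:02, 06:38–08:46.
B, merged: 01:31–05:14, 07:24–07:54, 09:28–11:54.
Only in the first: 05:35–05:40, 05:50–06:02, 06:38–07:24, 07:54–08:46.
Only in the second: 01:31–03:55, 04:47–05:14, 09:28–11:54.
Together these are the periods covered by exactly one.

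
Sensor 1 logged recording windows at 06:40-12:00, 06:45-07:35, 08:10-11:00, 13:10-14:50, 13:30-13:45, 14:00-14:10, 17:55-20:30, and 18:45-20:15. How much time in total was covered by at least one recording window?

Merged: 06:40-12:00, 13:10-14:50, 17:55-20:30.
Lengths: 5 h 20 min + 1 h 40 min + 2 h 35 min = 9 h 35 min.

9 h 35 min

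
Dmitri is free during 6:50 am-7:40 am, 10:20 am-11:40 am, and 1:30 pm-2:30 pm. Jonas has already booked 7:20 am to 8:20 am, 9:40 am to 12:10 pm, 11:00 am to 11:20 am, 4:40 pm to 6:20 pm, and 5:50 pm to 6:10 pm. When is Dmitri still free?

B, merged: 7:20 am–8:20 am, 9:40 am–12:10 pm, 4:40 pm–6:20 pm.
6:50 am–7:40 am with B removed leaves 6:50 am–7:20 am.
10:20 am–11:40 am lies entirely inside B → drops out.
1:30 pm–2:30 pm is untouched.

6:50 am–7:20 am, 1:30 pm–2:30 pm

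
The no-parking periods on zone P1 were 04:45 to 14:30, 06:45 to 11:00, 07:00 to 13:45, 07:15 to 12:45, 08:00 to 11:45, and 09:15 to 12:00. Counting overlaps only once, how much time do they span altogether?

Merged: 04:45-14:30.
Length: 9 h 45 min.

9 h 45 min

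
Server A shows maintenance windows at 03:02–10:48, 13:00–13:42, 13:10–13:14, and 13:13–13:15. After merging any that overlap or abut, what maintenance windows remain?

03:02–10:48, 13:00–13:42

13:00–13:42 is disjoint → start new block.
13:10–13:14 overlaps/touches 13:00–13:42 → extend to 13:00–13:42.
13:13–13:15 overlaps/touches 13:00–13:42 → extend to 13:00–13:42.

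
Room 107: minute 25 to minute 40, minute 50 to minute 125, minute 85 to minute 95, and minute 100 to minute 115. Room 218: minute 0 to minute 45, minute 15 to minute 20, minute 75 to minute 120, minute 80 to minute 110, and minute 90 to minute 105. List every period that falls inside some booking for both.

A, merged: minute 25 to minute 40, minute 50 to minute 125.
B, merged: minute 0 to minute 45, minute 75 to minute 120.
minute 25 to minute 40 overlaps B on minute 25 to minute 40.
minute 50 to minute 125 overlaps B on minute 75 to minute 120.

minute 25 to minute 40, minute 75 to minute 120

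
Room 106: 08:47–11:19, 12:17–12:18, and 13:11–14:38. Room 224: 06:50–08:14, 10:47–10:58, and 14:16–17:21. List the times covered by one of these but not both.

06:50-08:14, 08:47-10:47, 10:58-11:19, 12:17-12:18, 13:11-14:16, 14:38-17:21

A \ B = 08:47-10:47, 10:58-11:19, 12:17-12:18, 13:11-14:16.
B \ A = 06:50-08:14, 14:38-17:21.
Union of the two gives the symmetric difference.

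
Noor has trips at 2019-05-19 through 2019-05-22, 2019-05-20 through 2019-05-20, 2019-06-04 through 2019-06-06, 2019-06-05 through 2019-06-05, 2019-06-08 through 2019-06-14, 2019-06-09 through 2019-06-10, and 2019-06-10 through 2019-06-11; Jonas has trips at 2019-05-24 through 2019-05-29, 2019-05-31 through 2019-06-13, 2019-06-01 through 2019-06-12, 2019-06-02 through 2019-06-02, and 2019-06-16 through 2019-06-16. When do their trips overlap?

2019-06-04 through 2019-06-06, 2019-06-08 through 2019-06-13

Merge the first list: 2019-05-19 through 2019-05-22, 2019-06-04 through 2019-06-06, 2019-06-08 through 2019-06-14.
Merge the second list: 2019-05-24 through 2019-05-29, 2019-05-31 through 2019-06-13, 2019-06-16 through 2019-06-16.
2019-05-19 through 2019-05-22 falls entirely outside B.
2019-06-04 through 2019-06-06 overlaps B on 2019-06-04 through 2019-06-06.
2019-06-08 through 2019-06-14 overlaps B on 2019-06-08 through 2019-06-13.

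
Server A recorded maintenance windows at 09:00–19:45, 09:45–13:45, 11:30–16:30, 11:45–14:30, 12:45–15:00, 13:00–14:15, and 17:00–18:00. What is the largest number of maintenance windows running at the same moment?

6

Sweep endpoints in order; track running count of active intervals.
Peak of 6 reached at 13:00.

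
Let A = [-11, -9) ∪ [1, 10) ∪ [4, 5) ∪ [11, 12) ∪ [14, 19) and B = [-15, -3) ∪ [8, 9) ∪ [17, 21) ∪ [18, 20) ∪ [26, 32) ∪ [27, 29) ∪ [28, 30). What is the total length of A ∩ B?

A, merged: [-11, -9), [1, 10), [11, 12), [14, 19).
B, merged: [-15, -3), [8, 9), [17, 21), [26, 32).
A ∩ B = [-11, -9), [8, 9), [17, 19).
Total: 2 + 1 + 2 = 5.

5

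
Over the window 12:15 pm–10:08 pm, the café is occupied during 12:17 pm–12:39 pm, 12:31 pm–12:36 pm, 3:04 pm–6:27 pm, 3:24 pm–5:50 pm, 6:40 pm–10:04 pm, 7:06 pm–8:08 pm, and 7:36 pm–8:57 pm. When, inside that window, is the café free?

12:15 pm–12:17 pm, 12:39 pm–3:04 pm, 6:27 pm–6:40 pm, 10:04 pm–10:08 pm

The merged coverage is 12:17 pm–12:39 pm, 3:04 pm–6:27 pm, 6:40 pm–10:04 pm.
Gaps within 12:15 pm–10:08 pm: 12:15 pm–12:17 pm, 12:39 pm–3:04 pm, 6:27 pm–6:40 pm, 10:04 pm–10:08 pm.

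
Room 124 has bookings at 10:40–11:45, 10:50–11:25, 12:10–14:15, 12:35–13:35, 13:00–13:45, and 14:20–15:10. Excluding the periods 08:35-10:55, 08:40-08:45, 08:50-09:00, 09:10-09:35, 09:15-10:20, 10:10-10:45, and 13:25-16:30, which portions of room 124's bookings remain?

First set merges to 10:40-11:45, 12:10-14:15, 14:20-15:10.
Second set merges to 08:35-10:55, 13:25-16:30.
10:40-11:45 minus B → 10:55-11:45.
12:10-14:15 minus B → 12:10-13:25.
14:20-15:10: fully covered by B → removed.

10:55-11:45, 12:10-13:25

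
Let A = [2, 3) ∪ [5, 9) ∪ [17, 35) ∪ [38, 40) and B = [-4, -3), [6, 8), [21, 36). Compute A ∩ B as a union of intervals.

[6, 8) ∪ [21, 35)

[2, 3): no overlap with the second set.
[5, 9) meets the second set on [6, 8).
[17, 35) meets the second set on [21, 35).
[38, 40): no overlap with the second set.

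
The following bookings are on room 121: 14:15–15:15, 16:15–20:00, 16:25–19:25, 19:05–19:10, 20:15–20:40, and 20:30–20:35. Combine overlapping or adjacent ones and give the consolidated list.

16:15–20:00 is disjoint → start new block.
16:25–19:25 overlaps/touches 16:15–20:00 → extend to 16:15–20:00.
19:05–19:10 overlaps/touches 16:15–20:00 → extend to 16:15–20:00.
20:15–20:40 is disjoint → start new block.
20:30–20:35 overlaps/touches 20:15–20:40 → extend to 20:15–20:40.

14:15–15:15, 16:15–20:00, 20:15–20:40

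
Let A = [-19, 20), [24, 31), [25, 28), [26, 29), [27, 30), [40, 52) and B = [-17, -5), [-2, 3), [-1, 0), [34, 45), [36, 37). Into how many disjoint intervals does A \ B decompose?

Merge the first list: [-19, 20), [24, 31), [40, 52).
Merge the second list: [-17, -5), [-2, 3), [34, 45).
A \ B = [-19, -17), [-5, -2), [3, 20), [24, 31), [45, 52).
That is 5 disjoint pieces.

5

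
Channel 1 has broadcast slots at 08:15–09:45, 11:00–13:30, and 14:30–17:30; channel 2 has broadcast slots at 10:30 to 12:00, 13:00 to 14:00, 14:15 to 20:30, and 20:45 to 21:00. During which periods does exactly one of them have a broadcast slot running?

08:15–09:45, 10:30–11:00, 12:00–13:00, 13:30–14:00, 14:15–14:30, 17:30–20:30, 20:45–21:00

A but not B: 08:15–09:45, 12:00–13:00.
B but not A: 10:30–11:00, 13:30–14:00, 14:15–14:30, 17:30–20:30, 20:45–21:00.
Combining gives A △ B.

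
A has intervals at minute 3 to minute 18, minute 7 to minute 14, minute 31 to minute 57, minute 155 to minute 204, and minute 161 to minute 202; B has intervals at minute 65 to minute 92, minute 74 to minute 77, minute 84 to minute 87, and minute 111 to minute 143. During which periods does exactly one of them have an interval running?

Merge the first list: minute 3 to minute 18, minute 31 to minute 57, minute 155 to minute 204.
Merge the second list: minute 65 to minute 92, minute 111 to minute 143.
Only in the first: minute 3 to minute 18, minute 31 to minute 57, minute 155 to minute 204.
Only in the second: minute 65 to minute 92, minute 111 to minute 143.
Together these are the periods covered by exactly one.

minute 3 to minute 18, minute 31 to minute 57, minute 65 to minute 92, minute 111 to minute 143, minute 155 to minute 204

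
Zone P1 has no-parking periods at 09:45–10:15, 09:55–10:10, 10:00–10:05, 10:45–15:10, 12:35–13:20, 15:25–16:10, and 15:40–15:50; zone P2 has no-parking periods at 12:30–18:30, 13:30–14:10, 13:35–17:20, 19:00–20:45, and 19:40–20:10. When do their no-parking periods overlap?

Merge the first list: 09:45–10:15, 10:45–15:10, 15:25–16:10.
Merge the second list: 12:30–18:30, 19:00–20:45.
09:45–10:15 falls entirely outside B.
10:45–15:10 overlaps B on 12:30–15:10.
15:25–16:10 overlaps B on 15:25–16:10.

12:30–15:10, 15:25–16:10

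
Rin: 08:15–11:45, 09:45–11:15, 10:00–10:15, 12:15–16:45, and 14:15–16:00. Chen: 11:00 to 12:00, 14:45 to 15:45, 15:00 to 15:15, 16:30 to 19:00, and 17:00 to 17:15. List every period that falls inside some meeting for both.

Merge the first list: 08:15-11:45, 12:15-16:45.
Merge the second list: 11:00-12:00, 14:45-15:45, 16:30-19:00.
08:15-11:45 ∩ B → 11:00-11:45.
12:15-16:45 ∩ B → 14:45-15:45, 16:30-16:45.

11:00-11:45, 14:45-15:45, 16:30-16:45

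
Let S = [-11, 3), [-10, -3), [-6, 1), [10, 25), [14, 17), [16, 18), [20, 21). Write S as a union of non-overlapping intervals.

[-11, 3) ∪ [10, 25)

[-10, -3) overlaps/touches [-11, 3) → extend to [-11, 3).
[-6, 1) overlaps/touches [-11, 3) → extend to [-11, 3).
[10, 25) is disjoint → start new block.
[14, 17) overlaps/touches [10, 25) → extend to [10, 25).
[16, 18) overlaps/touches [10, 25) → extend to [10, 25).
[20, 21) overlaps/touches [10, 25) → extend to [10, 25).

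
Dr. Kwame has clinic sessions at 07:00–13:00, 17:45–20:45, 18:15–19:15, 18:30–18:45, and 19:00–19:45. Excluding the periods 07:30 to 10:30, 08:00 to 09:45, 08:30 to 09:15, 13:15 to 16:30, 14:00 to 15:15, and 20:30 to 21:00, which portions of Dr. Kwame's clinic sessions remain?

07:00-07:30, 10:30-13:00, 17:45-20:30

A, merged: 07:00-13:00, 17:45-20:45.
B, merged: 07:30-10:30, 13:15-16:30, 20:30-21:00.
07:00-13:00 minus B → 07:00-07:30, 10:30-13:00.
17:45-20:45 minus B → 17:45-20:30.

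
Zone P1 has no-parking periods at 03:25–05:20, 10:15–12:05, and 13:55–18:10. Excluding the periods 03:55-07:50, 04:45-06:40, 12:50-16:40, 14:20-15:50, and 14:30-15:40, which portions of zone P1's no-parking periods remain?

03:25–03:55, 10:15–12:05, 16:40–18:10

Second set merges to 03:55–07:50, 12:50–16:40.
03:25–05:20 minus B → 03:25–03:55.
10:15–12:05: no B overlap → unchanged.
13:55–18:10 minus B → 16:40–18:10.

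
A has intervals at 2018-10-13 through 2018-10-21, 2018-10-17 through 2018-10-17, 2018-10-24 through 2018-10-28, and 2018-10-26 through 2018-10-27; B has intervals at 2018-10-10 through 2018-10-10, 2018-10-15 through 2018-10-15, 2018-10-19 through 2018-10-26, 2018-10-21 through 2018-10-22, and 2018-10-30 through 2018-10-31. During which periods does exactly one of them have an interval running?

2018-10-10 through 2018-10-10, 2018-10-13 through 2018-10-14, 2018-10-16 through 2018-10-18, 2018-10-22 through 2018-10-23, 2018-10-27 through 2018-10-28, 2018-10-30 through 2018-10-31

A, merged: 2018-10-13 through 2018-10-21, 2018-10-24 through 2018-10-28.
B, merged: 2018-10-10 through 2018-10-10, 2018-10-15 through 2018-10-15, 2018-10-19 through 2018-10-26, 2018-10-30 through 2018-10-31.
A \ B = 2018-10-13 through 2018-10-14, 2018-10-16 through 2018-10-18, 2018-10-27 through 2018-10-28.
B \ A = 2018-10-10 through 2018-10-10, 2018-10-22 through 2018-10-23, 2018-10-30 through 2018-10-31.
Union of the two gives the symmetric difference.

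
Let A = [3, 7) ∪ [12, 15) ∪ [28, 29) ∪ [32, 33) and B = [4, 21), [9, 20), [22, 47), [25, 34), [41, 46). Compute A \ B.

[3, 4)

B, merged: [4, 21), [22, 47).
[3, 7) with B removed leaves [3, 4).
[12, 15) lies entirely inside B → drops out.
[28, 29) lies entirely inside B → drops out.
[32, 33) lies entirely inside B → drops out.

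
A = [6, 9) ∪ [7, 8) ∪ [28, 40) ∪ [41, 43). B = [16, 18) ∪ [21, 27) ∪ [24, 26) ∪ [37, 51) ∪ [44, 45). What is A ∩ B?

[37, 40) ∪ [41, 43)

A, merged: [6, 9), [28, 40), [41, 43).
B, merged: [16, 18), [21, 27), [37, 51).
[6, 9) meets no B interval.
[28, 40) ∩ B → [37, 40).
[41, 43) ∩ B → [41, 43).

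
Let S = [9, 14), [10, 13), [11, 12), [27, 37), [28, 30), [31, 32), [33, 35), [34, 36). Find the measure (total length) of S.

Merged: [9, 14), [27, 37).
Lengths: 5 + 10 = 15.

15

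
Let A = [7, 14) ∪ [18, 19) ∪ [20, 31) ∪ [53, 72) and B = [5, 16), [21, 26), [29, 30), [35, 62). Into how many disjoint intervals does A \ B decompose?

A \ B = [18, 19), [20, 21), [26, 29), [30, 31), [62, 72).
That is 5 disjoint pieces.

5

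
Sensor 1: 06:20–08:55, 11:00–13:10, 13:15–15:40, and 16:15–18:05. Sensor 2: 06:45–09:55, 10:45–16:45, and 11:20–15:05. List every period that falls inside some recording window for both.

Second set merges to 06:45–09:55, 10:45–16:45.
06:20–08:55 ∩ B → 06:45–08:55.
11:00–13:10 ∩ B → 11:00–13:10.
13:15–15:40 ∩ B → 13:15–15:40.
16:15–18:05 ∩ B → 16:15–16:45.

06:45–08:55, 11:00–13:10, 13:15–15:40, 16:15–16:45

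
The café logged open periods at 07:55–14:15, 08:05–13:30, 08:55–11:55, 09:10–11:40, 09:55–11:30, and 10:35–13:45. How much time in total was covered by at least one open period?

Merged: 07:55–14:15.
Length: 6 h 20 min.

6 h 20 min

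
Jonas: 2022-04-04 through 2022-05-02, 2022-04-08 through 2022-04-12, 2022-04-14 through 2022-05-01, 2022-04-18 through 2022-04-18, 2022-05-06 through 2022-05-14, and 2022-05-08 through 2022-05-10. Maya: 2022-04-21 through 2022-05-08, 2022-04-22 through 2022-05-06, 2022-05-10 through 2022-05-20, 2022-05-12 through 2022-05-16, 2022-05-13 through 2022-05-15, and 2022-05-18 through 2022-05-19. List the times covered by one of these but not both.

Merge the first list: 2022-04-04 through 2022-05-02, 2022-05-06 through 2022-05-14.
Merge the second list: 2022-04-21 through 2022-05-08, 2022-05-10 through 2022-05-20.
A \ B = 2022-04-04 through 2022-04-20, 2022-05-09 through 2022-05-09.
B \ A = 2022-05-03 through 2022-05-05, 2022-05-15 through 2022-05-20.
Union of the two gives the symmetric difference.

2022-04-04 through 2022-04-20, 2022-05-03 through 2022-05-05, 2022-05-09 through 2022-05-09, 2022-05-15 through 2022-05-20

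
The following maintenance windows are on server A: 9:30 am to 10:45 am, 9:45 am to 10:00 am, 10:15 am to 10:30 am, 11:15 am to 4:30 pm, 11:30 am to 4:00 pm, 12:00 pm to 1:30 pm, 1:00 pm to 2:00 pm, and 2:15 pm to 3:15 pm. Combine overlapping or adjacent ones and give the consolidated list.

9:45 am–10:00 am overlaps/touches 9:30 am–10:45 am → extend to 9:30 am–10:45 am.
10:15 am–10:30 am overlaps/touches 9:30 am–10:45 am → extend to 9:30 am–10:45 am.
11:15 am–4:30 pm is disjoint → start new block.
11:30 am–4:00 pm overlaps/touches 11:15 am–4:30 pm → extend to 11:15 am–4:30 pm.
12:00 pm–1:30 pm overlaps/touches 11:15 am–4:30 pm → extend to 11:15 am–4:30 pm.
1:00 pm–2:00 pm overlaps/touches 11:15 am–4:30 pm → extend to 11:15 am–4:30 pm.
2:15 pm–3:15 pm overlaps/touches 11:15 am–4:30 pm → extend to 11:15 am–4:30 pm.

9:30 am–10:45 am, 11:15 am–4:30 pm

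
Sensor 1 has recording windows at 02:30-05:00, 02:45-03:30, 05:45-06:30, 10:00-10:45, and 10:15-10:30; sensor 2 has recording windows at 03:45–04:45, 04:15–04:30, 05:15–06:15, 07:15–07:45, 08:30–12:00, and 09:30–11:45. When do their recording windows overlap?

A, merged: 02:30-05:00, 05:45-06:30, 10:00-10:45.
B, merged: 03:45-04:45, 05:15-06:15, 07:15-07:45, 08:30-12:00.
02:30-05:00 ∩ B → 03:45-04:45.
05:45-06:30 ∩ B → 05:45-06:15.
10:00-10:45 ∩ B → 10:00-10:45.

03:45-04:45, 05:45-06:15, 10:00-10:45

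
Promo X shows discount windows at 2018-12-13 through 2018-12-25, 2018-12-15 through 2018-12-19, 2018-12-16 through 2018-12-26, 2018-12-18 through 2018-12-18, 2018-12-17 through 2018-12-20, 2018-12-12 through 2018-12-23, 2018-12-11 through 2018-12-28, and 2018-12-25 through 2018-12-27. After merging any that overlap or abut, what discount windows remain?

2018-12-11 through 2018-12-28

Sort by start: 2018-12-11 through 2018-12-28, 2018-12-12 through 2018-12-23, 2018-12-13 through 2018-12-25, 2018-12-15 through 2018-12-19, 2018-12-16 through 2018-12-26, 2018-12-17 through 2018-12-20, 2018-12-18 through 2018-12-18, 2018-12-25 through 2018-12-27.
2018-12-12 through 2018-12-23 overlaps/touches 2018-12-11 through 2018-12-28 → extend to 2018-12-11 through 2018-12-28.
2018-12-13 through 2018-12-25 overlaps/touches 2018-12-11 through 2018-12-28 → extend to 2018-12-11 through 2018-12-28.
2018-12-15 through 2018-12-19 overlaps/touches 2018-12-11 through 2018-12-28 → extend to 2018-12-11 through 2018-12-28.
2018-12-16 through 2018-12-26 overlaps/touches 2018-12-11 through 2018-12-28 → extend to 2018-12-11 through 2018-12-28.
2018-12-17 through 2018-12-20 overlaps/touches 2018-12-11 through 2018-12-28 → extend to 2018-12-11 through 2018-12-28.
2018-12-18 through 2018-12-18 overlaps/touches 2018-12-11 through 2018-12-28 → extend to 2018-12-11 through 2018-12-28.
2018-12-25 through 2018-12-27 overlaps/touches 2018-12-11 through 2018-12-28 → extend to 2018-12-11 through 2018-12-28.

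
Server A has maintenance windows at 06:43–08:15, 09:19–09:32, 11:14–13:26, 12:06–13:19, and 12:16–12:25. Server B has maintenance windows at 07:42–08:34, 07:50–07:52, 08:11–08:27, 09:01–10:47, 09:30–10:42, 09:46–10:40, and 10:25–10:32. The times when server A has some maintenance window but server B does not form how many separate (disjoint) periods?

First set merges to 06:43-08:15, 09:19-09:32, 11:14-13:26.
Second set merges to 07:42-08:34, 09:01-10:47.
A \ B = 06:43-07:42, 11:14-13:26.
That is 2 disjoint pieces.

2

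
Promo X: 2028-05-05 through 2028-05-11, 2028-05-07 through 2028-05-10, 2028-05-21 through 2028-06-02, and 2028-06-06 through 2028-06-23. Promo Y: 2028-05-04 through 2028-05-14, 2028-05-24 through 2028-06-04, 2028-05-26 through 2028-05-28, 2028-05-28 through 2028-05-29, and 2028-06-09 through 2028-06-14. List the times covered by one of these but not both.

2028-05-04 through 2028-05-04, 2028-05-12 through 2028-05-14, 2028-05-21 through 2028-05-23, 2028-06-03 through 2028-06-04, 2028-06-06 through 2028-06-08, 2028-06-15 through 2028-06-23

Merge the first list: 2028-05-05 through 2028-05-11, 2028-05-21 through 2028-06-02, 2028-06-06 through 2028-06-23.
Merge the second list: 2028-05-04 through 2028-05-14, 2028-05-24 through 2028-06-04, 2028-06-09 through 2028-06-14.
A \ B = 2028-05-21 through 2028-05-23, 2028-06-06 through 2028-06-08, 2028-06-15 through 2028-06-23.
B \ A = 2028-05-04 through 2028-05-04, 2028-05-12 through 2028-05-14, 2028-06-03 through 2028-06-04.
Union of the two gives the symmetric difference.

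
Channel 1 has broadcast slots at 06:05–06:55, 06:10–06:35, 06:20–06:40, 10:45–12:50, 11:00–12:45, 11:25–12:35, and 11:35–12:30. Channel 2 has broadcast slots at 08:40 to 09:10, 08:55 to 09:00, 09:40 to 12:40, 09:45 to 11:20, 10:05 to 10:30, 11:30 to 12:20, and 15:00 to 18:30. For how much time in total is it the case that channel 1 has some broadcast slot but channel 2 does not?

First set merges to 06:05–06:55, 10:45–12:50.
Second set merges to 08:40–09:10, 09:40–12:40, 15:00–18:30.
A \ B = 06:05–06:55, 12:40–12:50.
Total: 50 min + 10 min = 1 h.

1 h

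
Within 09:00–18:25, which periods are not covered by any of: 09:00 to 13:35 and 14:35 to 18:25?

13:35-14:35

The merged coverage is 09:00-13:35, 14:35-18:25.
Complement within 09:00-18:25: 13:35-14:35.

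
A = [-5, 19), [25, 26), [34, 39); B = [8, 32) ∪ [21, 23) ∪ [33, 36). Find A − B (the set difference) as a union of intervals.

[-5, 8) ∪ [36, 39)

B, merged: [8, 32), [33, 36).
[-5, 19) with B removed leaves [-5, 8).
[25, 26) lies entirely inside B → drops out.
[34, 39) with B removed leaves [36, 39).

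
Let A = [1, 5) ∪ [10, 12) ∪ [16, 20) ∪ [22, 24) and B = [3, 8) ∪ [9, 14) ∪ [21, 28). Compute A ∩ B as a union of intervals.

[1, 5) meets the second set on [3, 5).
[10, 12) meets the second set on [10, 12).
[16, 20): no overlap with the second set.
[22, 24) meets the second set on [22, 24).

[3, 5) ∪ [10, 12) ∪ [22, 24)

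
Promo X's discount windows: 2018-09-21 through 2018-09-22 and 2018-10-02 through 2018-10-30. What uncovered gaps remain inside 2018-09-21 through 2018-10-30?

2018-09-23 through 2018-10-01

Covered (merged): 2018-09-21 through 2018-09-22, 2018-10-02 through 2018-10-30.
Complement within 2018-09-21 through 2018-10-30: 2018-09-23 through 2018-10-01.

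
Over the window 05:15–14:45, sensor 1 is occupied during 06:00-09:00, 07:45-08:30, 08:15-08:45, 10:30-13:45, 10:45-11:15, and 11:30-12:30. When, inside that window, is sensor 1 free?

After merging, the occupied span is 06:00–09:00, 10:30–13:45.
Complement within 05:15–14:45: 05:15–06:00, 09:00–10:30, 13:45–14:45.

05:15–06:00, 09:00–10:30, 13:45–14:45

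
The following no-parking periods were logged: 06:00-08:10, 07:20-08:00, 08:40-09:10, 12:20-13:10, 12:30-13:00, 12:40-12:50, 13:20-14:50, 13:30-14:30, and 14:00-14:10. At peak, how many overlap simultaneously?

3

Walk the sorted start/end points keeping a running depth.
The depth first hits 3 at 12:40.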